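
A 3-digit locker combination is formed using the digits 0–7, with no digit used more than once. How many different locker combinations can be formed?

336

Choose and order 3 of the 8 symbols: the first digit has 8 options, the next 7, then 6.
That product is 8 × 7 × 6 = 336.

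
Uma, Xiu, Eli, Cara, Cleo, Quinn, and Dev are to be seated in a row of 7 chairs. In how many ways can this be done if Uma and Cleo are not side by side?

There are 7! = 5040 arrangements in all. If Uma and Cleo are adjacent, merging them into one block gives 2·(6)! = 1440 arrangements.
Complementary counting: 5040 − 1440 = 3600.

3600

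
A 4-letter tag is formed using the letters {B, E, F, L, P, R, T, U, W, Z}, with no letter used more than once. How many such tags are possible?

With no repetition, fill the 4 letters in order: 10 choices, then 9, down to 7.
That product is 10 × 9 × 8 × 7 = 5040.

5040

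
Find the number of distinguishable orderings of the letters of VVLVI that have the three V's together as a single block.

Treat the 3 copies of V as a single block. The multiset to arrange is then {VVV, I, L}, 3 items in all.
All 3 items are distinct, so there are (3)! = 6 arrangements.

6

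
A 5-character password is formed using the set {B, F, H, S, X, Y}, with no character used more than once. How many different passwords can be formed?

Choose and order 5 of the 6 symbols: the first character has 6 options, the next 5, and so on down to 2.
6 × 5 × 4 × 3 × 2 = 720.

720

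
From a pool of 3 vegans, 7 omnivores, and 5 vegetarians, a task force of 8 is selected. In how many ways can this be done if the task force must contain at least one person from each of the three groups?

5894

With no constraint there are C(15,8) = 6435 possible selections.
Subtract selections that omit an entire group: no vegans → C(12,8) = 495; no omnivores → C(8,8) = 1; no vegetarians → C(10,8) = 45.
Add back selections omitting two groups (i.e. drawn from a single group): C(3,8) + C(7,8) + C(5,8) = 0.
By inclusion–exclusion: 6435 − 541 + 0 = 5894.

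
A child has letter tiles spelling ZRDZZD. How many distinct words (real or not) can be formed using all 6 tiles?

ZRDZZD has 6 letters with D appearing twice and Z appearing 3 times.
So there are 6! / (3!·2!) = 60 distinguishable arrangements.

60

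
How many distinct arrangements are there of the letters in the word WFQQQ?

WFQQQ has 5 letters with Q appearing 3 times.
So there are 5! / (3!) = 20 distinguishable arrangements.

20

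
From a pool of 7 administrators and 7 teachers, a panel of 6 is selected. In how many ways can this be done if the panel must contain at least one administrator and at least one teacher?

With no constraint there are C(14,6) = 3003 possible selections.
Selections missing a whole group: no administrators → C(7,6) = 7; no teachers → C(7,6) = 7.
Both groups omitted at once is impossible, so 3003 − 14 = 2989.

2989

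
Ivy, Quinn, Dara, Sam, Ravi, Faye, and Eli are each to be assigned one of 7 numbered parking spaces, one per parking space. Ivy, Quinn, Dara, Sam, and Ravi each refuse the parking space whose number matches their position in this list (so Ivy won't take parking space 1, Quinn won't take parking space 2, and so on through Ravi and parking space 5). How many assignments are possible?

2428

Let Aᵢ (for 1 ≤ i ≤ 5) be the placements that put person i in their forbidden parking space. Any j of these fix j positions, leaving (7−j)! ways to fill the rest, and there are C(5,j) ways to pick which j.
By inclusion–exclusion, the number of valid placements is Σ_{j=0}^{5} (−1)^j C(5,j)·(7−j)!.
Computing: 5040 − 3600 + 1200 − 240 + 30 − 2 = 2428.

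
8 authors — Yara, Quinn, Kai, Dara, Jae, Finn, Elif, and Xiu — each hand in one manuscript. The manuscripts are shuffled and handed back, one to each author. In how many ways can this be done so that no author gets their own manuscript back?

Let Aᵢ be the assignments in which author i gets their own manuscript. We want the size of the complement of A₁∪…∪A_8.
By inclusion–exclusion this is Σ_{j=0}^{8} (−1)^j C(8,j)·(8−j)!.
Computing: 40320 − 40320 + 20160 − 6720 + 1680 − 336 + 56 − 8 + 1 = 14833.

14833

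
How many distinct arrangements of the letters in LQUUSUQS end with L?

210

Fix L in the last position and arrange the remaining 7 letters.
Those 7 letters have Q appearing twice, S appearing twice, and U appearing 3 times, giving (7)!/(3!·2!·2!) = 210.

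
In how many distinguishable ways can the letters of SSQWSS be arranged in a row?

The 6 letters of SSQWSS have repeats: S appearing 4 times.
So there are 6! / (4!) = 30 distinguishable arrangements.

30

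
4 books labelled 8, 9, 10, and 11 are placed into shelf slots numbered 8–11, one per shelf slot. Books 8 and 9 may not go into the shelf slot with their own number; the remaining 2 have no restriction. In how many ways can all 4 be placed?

Let Aᵢ (for i ∈ {8, 9}) be the placements that put book i in its forbidden shelf slot. Any j of these fix j positions, leaving (4−j)! ways to fill the rest, and there are C(2,j) ways to pick which j.
By inclusion–exclusion, the number of valid placements is Σ_{j=0}^{2} (−1)^j C(2,j)·(4−j)!.
Computing: 24 − 12 + 2 = 14.

14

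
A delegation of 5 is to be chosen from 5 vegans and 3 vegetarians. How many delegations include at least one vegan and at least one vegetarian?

55

Unrestricted: C(8,5) = 56 ways to pick any 5 of the 8.
Selections missing a whole group: no vegans → C(3,5) = 0; no vegetarians → C(5,5) = 1.
Both groups omitted at once is impossible, so 56 − 1 = 55.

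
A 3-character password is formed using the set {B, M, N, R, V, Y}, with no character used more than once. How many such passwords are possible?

This is a permutation of 3 out of 6: P(6,3) = 6!/3!.
That product is 6 × 5 × 4 = 120.

120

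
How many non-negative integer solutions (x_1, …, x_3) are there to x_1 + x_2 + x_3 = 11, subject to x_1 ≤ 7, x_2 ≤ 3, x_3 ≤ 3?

6

Ignoring the caps, the number of non-negative solutions to x_1+…+x_3 = 11 is C(13,2) = 78.
Subtract solutions that violate a single cap (substitute x_i' = x_i − (cap_i+1)): x_1 ≥ 8 gives C(5,2) = 10; x_2 ≥ 4 gives C(9,2) = 36; x_3 ≥ 4 gives C(9,2) = 36. Together 82.
Add back pairs where two caps are both exceeded: 0 + 0 + 10 = 10.
By inclusion–exclusion the count is 78 − 82 + 10 = 6.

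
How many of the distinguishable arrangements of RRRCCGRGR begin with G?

With the first slot taken by G, it remains to arrange the other 8 letters (RRRCCRGR).
Those 8 letters have C appearing twice and R appearing 5 times, giving (8)!/(5!·2!) = 168.

168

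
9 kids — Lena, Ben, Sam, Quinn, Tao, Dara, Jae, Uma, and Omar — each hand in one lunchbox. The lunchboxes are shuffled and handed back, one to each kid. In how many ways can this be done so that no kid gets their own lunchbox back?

133496

This is the derangement count D_9: permutations of 9 items with no fixed point.
By inclusion–exclusion this is Σ_{j=0}^{9} (−1)^j C(9,j)·(9−j)!.
Computing: 362880 − 362880 + 181440 − 60480 + 15120 − 3024 + 504 − 72 + 9 − 1 = 133496.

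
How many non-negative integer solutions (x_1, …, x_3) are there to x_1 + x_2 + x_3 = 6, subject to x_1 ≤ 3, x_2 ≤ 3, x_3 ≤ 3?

10

By stars and bars, unrestricted non-negative solutions to x_1+…+x_3 = 6 number C(6+2,2) = 28.
Subtract solutions that violate a single cap (substitute x_i' = x_i − (cap_i+1)): x_1 ≥ 4 gives C(4,2) = 6; x_2 ≥ 4 gives C(4,2) = 6; x_3 ≥ 4 gives C(4,2) = 6. Together 18.
No two caps can be exceeded simultaneously, so the pair terms are all 0.
By inclusion–exclusion the count is 28 − 18 + 0 = 10.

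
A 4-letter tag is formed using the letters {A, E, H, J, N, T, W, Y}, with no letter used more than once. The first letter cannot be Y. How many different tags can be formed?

The first letter has 8−1 = 7 choices (anything except Y).
The remaining 3 letters are filled from the other 7 symbols without repetition: 7 × 6 × 5 = 210.
Total: 7 × 210 = 1470.

1470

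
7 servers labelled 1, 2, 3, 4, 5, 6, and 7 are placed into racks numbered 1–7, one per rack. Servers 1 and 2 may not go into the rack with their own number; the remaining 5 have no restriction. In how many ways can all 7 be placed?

Let Aᵢ (for i ∈ {1, 2}) be the placements that put server i in its forbidden rack. Any j of these fix j positions, leaving (7−j)! ways to fill the rest, and there are C(2,j) ways to pick which j.
By inclusion–exclusion, the number of valid placements is Σ_{j=0}^{2} (−1)^j C(2,j)·(7−j)!.
Computing: 5040 − 1440 + 120 = 3720.

3720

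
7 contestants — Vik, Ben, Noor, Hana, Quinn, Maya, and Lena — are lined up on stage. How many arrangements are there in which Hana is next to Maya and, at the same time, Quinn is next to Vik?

Treat {Hana,Maya} as one block (2 orders) and {Quinn,Vik} as another (2 orders).
That leaves 5 units to arrange: 2 × 2 × 5! = 4 × 120 = 480.

480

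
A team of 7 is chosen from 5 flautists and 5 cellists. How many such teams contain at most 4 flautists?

110

Split by how many flautists are chosen (0 through 4).
Sum: C(5,0)·C(5,7) + C(5,1)·C(5,6) + C(5,2)·C(5,5) + C(5,3)·C(5,4) + C(5,4)·C(5,3) = 0 + 0 + 10 + 50 + 50 = 110.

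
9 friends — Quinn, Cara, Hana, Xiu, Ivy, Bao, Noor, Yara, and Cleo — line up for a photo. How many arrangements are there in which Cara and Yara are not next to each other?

There are 9! = 362880 arrangements in all. If Cara and Yara are adjacent, merging them into one block gives 2·(8)! = 80640 arrangements.
Complementary counting: 362880 − 80640 = 282240.

282240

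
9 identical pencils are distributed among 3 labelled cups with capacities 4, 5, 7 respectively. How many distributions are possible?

Ignoring the caps, the number of non-negative solutions to x_1+…+x_3 = 9 is C(11,2) = 55.
Subtract solutions that violate a single cap (substitute x_i' = x_i − (cap_i+1)): x_1 ≥ 5 gives C(6,2) = 15; x_2 ≥ 6 gives C(5,2) = 10; x_3 ≥ 8 gives C(3,2) = 3. Together 28.
No two caps can be exceeded simultaneously, so the pair terms are all 0.
By inclusion–exclusion the count is 55 − 28 + 0 = 27.

27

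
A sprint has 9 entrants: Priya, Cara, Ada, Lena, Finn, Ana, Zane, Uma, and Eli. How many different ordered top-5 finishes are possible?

This is an ordered selection of 5 from 9: P(9,5).
That gives 9 × 8 × 7 × 6 × 5 = 15120.

15120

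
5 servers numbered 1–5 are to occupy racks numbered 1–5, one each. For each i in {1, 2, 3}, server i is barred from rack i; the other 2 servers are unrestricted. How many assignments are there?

Let Aᵢ (for i ∈ {1, 2, 3}) be the placements that put server i in its forbidden rack. Any j of these fix j positions, leaving (5−j)! ways to fill the rest, and there are C(3,j) ways to pick which j.
By inclusion–exclusion, the number of valid placements is Σ_{j=0}^{3} (−1)^j C(3,j)·(5−j)!.
Computing: 120 − 72 + 18 − 2 = 64.

64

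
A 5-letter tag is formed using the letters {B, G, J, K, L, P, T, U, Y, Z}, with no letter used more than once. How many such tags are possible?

30240

With no repetition, fill the 5 letters in order: 10 choices, then 9, down to 6.
10 × 9 × 8 × 7 × 6 = 30240.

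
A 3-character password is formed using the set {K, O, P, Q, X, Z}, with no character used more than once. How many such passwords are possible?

Choose and order 3 of the 6 symbols: the first character has 6 options, the next 5, then 4.
That product is 6 × 5 × 4 = 120.

120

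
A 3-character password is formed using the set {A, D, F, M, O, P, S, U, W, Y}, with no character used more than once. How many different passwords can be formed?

This is a permutation of 3 out of 10: P(10,3) = 10!/7!.
10 × 9 × 8 = 720.

720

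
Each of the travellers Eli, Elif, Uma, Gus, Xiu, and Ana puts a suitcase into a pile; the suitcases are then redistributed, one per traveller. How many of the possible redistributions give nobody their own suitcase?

Let Aᵢ be the assignments in which traveller i gets their own suitcase. We want the size of the complement of A₁∪…∪A_6.
By inclusion–exclusion this is Σ_{j=0}^{6} (−1)^j C(6,j)·(6−j)!.
Computing: 720 − 720 + 360 − 120 + 30 − 6 + 1 = 265.

265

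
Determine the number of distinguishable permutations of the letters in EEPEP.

The 5 letters of EEPEP have repeats: E appearing 3 times and P appearing twice.
Dividing 5! = 120 by 3!·2! = 12 for the repeated letters gives 10.

10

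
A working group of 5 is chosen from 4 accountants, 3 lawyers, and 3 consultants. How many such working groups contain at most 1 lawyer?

126

Split by how many lawyers are chosen (0 through 1).
Sum: C(3,0)·C(7,5) + C(3,1)·C(7,4) = 21 + 105 = 126.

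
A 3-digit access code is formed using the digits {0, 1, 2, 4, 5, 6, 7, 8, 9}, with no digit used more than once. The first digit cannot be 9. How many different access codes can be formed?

448

The first digit has 9−1 = 8 choices (anything except 9).
The remaining 2 digits are filled from the other 8 symbols without repetition: 8 × 7 = 56.
Total: 8 × 56 = 448.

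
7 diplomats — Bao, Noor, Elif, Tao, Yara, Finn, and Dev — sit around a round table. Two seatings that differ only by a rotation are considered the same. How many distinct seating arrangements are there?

Around a circle, 7 distinct people have 7!/7 = (6)! = 720 rotationally distinct seatings.

720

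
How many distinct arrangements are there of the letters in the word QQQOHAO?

QQQOHAO has 7 letters with O appearing twice and Q appearing 3 times.
So there are 7! / (3!·2!) = 420 distinguishable arrangements.

420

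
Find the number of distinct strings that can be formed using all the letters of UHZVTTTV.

3360

Letter multiplicities in UHZVTTTV: H×1, T×3, U×1, V×2, Z×1.
The number of distinct arrangements is 8!/(3!·2!) = 40320/12 = 3360.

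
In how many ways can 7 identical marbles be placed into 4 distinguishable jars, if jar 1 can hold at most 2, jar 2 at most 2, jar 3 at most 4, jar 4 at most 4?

Ignoring the caps, the number of non-negative solutions to x_1+…+x_4 = 7 is C(10,3) = 120.
Subtract solutions that violate a single cap (substitute x_i' = x_i − (cap_i+1)): x_1 ≥ 3 gives C(7,3) = 35; x_2 ≥ 3 gives C(7,3) = 35; x_3 ≥ 5 gives C(5,3) = 10; x_4 ≥ 5 gives C(5,3) = 10. Together 90.
Add back pairs where two caps are both exceeded: 4 + 0 + 0 + 0 + 0 + 0 = 4.
By inclusion–exclusion the count is 120 − 90 + 4 = 34.

34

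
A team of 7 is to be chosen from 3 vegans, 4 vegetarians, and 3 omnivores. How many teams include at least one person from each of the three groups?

118

Unrestricted: C(10,7) = 120 ways to pick any 7 of the 10.
Subtract selections that omit an entire group: no vegans → C(7,7) = 1; no vegetarians → C(6,7) = 0; no omnivores → C(7,7) = 1.
Add back selections omitting two groups (i.e. drawn from a single group): C(3,7) + C(4,7) + C(3,7) = 0.
By inclusion–exclusion: 120 − 2 + 0 = 118.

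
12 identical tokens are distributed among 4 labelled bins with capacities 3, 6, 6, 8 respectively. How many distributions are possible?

166

Ignoring the caps, the number of non-negative solutions to x_1+…+x_4 = 12 is C(15,3) = 455.
Subtract solutions that violate a single cap (substitute x_i' = x_i − (cap_i+1)): x_1 ≥ 4 gives C(11,3) = 165; x_2 ≥ 7 gives C(8,3) = 56; x_3 ≥ 7 gives C(8,3) = 56; x_4 ≥ 9 gives C(6,3) = 20. Together 297.
Add back pairs where two caps are both exceeded: 4 + 4 + 0 + 0 + 0 + 0 = 8.
By inclusion–exclusion the count is 455 − 297 + 8 = 166.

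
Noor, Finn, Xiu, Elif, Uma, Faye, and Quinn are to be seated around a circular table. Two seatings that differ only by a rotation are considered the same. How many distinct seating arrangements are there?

Fix one person's seat to break rotational symmetry; the remaining 6 people can be arranged in (6)! = 720 ways.

720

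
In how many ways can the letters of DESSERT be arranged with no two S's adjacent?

Total arrangements of DESSERT: 7!/(2!·2!) = 1260.
If the two S's are adjacent, glue them into one block, leaving 6 items to arrange: (6)!/(2!) = 360 ways.
Hence 1260 − 360 = 900.

900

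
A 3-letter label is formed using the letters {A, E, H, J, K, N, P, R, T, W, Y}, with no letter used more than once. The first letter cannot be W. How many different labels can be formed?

The first letter has 11−1 = 10 choices (anything except W).
The remaining 2 letters are filled from the other 10 symbols without repetition: 10 × 9 = 90.
Total: 10 × 90 = 900.

900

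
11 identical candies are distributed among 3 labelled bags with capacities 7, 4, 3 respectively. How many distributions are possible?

By stars and bars, unrestricted non-negative solutions to x_1+…+x_3 = 11 number C(11+2,2) = 78.
Subtract solutions that violate a single cap (substitute x_i' = x_i − (cap_i+1)): x_1 ≥ 8 gives C(5,2) = 10; x_2 ≥ 5 gives C(8,2) = 28; x_3 ≥ 4 gives C(9,2) = 36. Together 74.
Add back pairs where two caps are both exceeded: 0 + 0 + 6 = 6.
By inclusion–exclusion the count is 78 − 74 + 6 = 10.

10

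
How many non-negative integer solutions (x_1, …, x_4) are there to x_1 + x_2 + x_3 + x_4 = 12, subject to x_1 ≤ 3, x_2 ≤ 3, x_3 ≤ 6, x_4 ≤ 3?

Without the upper bounds there are C(15,3) = 455 ways to split 12 among 4 variables.
Subtract solutions that violate a single cap (substitute x_i' = x_i − (cap_i+1)): x_1 ≥ 4 gives C(11,3) = 165; x_2 ≥ 4 gives C(11,3) = 165; x_3 ≥ 7 gives C(8,3) = 56; x_4 ≥ 4 gives C(11,3) = 165. Together 551.
Add back pairs where two caps are both exceeded: 35 + 4 + 35 + 4 + 35 + 4 = 117.
Subtract triples: 0 + 1 + 0 + 0 = 1.
By inclusion–exclusion the count is 455 − 551 + 117 − 1 = 20.

20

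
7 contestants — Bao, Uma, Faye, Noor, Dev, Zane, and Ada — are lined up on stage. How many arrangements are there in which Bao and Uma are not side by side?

3600

There are 7! = 5040 arrangements in all. If Bao and Uma are adjacent, merging them into one block gives 2·(6)! = 1440 arrangements.
So 5040 − 1440 = 3600 arrangements keep them apart.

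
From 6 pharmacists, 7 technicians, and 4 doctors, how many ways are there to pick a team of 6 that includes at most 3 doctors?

12298

Split by how many doctors are chosen (0 through 3).
Sum: C(4,0)·C(13,6) + C(4,1)·C(13,5) + C(4,2)·C(13,4) + C(4,3)·C(13,3) = 1716 + 5148 + 4290 + 1144 = 12298.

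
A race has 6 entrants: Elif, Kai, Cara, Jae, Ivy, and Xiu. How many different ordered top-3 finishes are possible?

120

There are 6 choices for 1st place, 5 for 2nd, and 4 for 3rd.
That gives 6 × 5 × 4 = 120.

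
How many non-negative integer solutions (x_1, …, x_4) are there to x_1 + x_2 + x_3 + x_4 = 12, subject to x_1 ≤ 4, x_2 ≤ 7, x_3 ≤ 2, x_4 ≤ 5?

59

By stars and bars, unrestricted non-negative solutions to x_1+…+x_4 = 12 number C(12+3,3) = 455.
Subtract solutions that violate a single cap (substitute x_i' = x_i − (cap_i+1)): x_1 ≥ 5 gives C(10,3) = 120; x_2 ≥ 8 gives C(7,3) = 35; x_3 ≥ 3 gives C(12,3) = 220; x_4 ≥ 6 gives C(9,3) = 84. Together 459.
Add back pairs where two caps are both exceeded: 0 + 35 + 4 + 4 + 0 + 20 = 63.
By inclusion–exclusion the count is 455 − 459 + 63 = 59.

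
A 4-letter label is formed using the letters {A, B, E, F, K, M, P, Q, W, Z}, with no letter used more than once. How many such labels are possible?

5040

With no repetition, fill the 4 letters in order: 10 choices, then 9, down to 7.
10 × 9 × 8 × 7 = 5040.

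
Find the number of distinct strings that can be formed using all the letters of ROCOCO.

ROCOCO has 6 letters with C appearing twice and O appearing 3 times.
Dividing 6! = 720 by 3!·2! = 12 for the repeated letters gives 60.

60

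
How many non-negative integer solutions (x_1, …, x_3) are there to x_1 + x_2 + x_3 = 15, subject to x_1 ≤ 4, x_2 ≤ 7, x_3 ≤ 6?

By stars and bars, unrestricted non-negative solutions to x_1+…+x_3 = 15 number C(15+2,2) = 136.
Subtract solutions that violate a single cap (substitute x_i' = x_i − (cap_i+1)): x_1 ≥ 5 gives C(12,2) = 66; x_2 ≥ 8 gives C(9,2) = 36; x_3 ≥ 7 gives C(10,2) = 45. Together 147.
Add back pairs where two caps are both exceeded: 6 + 10 + 1 = 17.
By inclusion–exclusion the count is 136 − 147 + 17 = 6.

6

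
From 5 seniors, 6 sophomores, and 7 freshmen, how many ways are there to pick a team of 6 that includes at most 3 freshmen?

16401

Split by how many freshmen are chosen (0 through 3).
Sum: C(7,0)·C(11,6) + C(7,1)·C(11,5) + C(7,2)·C(11,4) + C(7,3)·C(11,3) = 462 + 3234 + 6930 + 5775 = 16401.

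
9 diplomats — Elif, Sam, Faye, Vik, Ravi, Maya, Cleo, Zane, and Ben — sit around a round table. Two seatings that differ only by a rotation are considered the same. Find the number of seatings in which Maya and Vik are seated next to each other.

Treat {Maya, Vik} as one unit (2 internal orders) and seat the resulting 8 units around the table: (7)! circular arrangements.
So 2 × (7)! = 2 × 5040 = 10080.

10080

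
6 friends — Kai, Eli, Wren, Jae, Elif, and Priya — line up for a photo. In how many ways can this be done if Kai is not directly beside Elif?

480

There are 6! = 720 arrangements in all. If Kai and Elif are adjacent, merging them into one block gives 2·(5)! = 240 arrangements.
So 720 − 240 = 480 arrangements keep them apart.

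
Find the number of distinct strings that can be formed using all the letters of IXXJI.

30

IXXJI has 5 letters with I appearing twice and X appearing twice.
Dividing 5! = 120 by 2!·2! = 4 for the repeated letters gives 30.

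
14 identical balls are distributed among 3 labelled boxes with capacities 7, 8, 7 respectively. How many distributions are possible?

By stars and bars, unrestricted non-negative solutions to x_1+…+x_3 = 14 number C(14+2,2) = 120.
Subtract solutions that violate a single cap (substitute x_i' = x_i − (cap_i+1)): x_1 ≥ 8 gives C(8,2) = 28; x_2 ≥ 9 gives C(7,2) = 21; x_3 ≥ 8 gives C(8,2) = 28. Together 77.
No two caps can be exceeded simultaneously, so the pair terms are all 0.
By inclusion–exclusion the count is 120 − 77 + 0 = 43.

43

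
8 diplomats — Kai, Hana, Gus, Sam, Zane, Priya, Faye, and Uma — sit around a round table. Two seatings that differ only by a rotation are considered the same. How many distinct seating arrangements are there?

5040

Seat Kai anywhere (absorbing the rotational symmetry), then permute the other 7: (7)! = 5040.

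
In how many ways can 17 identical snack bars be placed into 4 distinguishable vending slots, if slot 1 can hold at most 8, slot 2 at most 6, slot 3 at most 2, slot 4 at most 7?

64

Without the upper bounds there are C(20,3) = 1140 ways to split 17 among 4 vending slots.
Subtract solutions that violate a single cap (substitute x_i' = x_i − (cap_i+1)): x_1 ≥ 9 gives C(11,3) = 165; x_2 ≥ 7 gives C(13,3) = 286; x_3 ≥ 3 gives C(17,3) = 680; x_4 ≥ 8 gives C(12,3) = 220. Together 1351.
Add back pairs where two caps are both exceeded: 4 + 56 + 1 + 120 + 10 + 84 = 275.
By inclusion–exclusion the count is 1140 − 1351 + 275 = 64.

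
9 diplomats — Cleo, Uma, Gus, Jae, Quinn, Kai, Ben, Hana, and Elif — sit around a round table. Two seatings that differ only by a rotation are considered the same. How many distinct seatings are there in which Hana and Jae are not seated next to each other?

Without the restriction there are (8)! = 40320 seatings.
Those with Hana next to Jae: fuse the pair into one unit and seat 8 units around a circle — 2·(7)! = 10080.
Subtracting, 40320 − 10080 = 30240.

30240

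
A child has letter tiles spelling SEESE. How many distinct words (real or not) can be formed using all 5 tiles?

10

The 5 letters of SEESE have repeats: E appearing 3 times and S appearing twice.
So there are 5! / (3!·2!) = 10 distinguishable arrangements.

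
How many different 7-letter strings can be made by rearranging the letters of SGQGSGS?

Letter multiplicities in SGQGSGS: G×3, Q×1, S×3.
Dividing 7! = 5040 by 3!·3! = 36 for the repeated letters gives 140.

140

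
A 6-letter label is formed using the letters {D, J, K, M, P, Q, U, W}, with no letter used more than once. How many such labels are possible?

20160

With no repetition, fill the 6 letters in order: 8 choices, then 7, down to 3.
8 × 7 × 6 × 5 × 4 × 3 = 20160.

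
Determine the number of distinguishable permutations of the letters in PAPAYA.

60

PAPAYA has 6 letters with A appearing 3 times and P appearing twice.
So there are 6! / (3!·2!) = 60 distinguishable arrangements.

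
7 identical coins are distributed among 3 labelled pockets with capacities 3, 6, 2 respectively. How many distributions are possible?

Without the upper bounds there are C(9,2) = 36 ways to split 7 among 3 pockets.
Subtract solutions that violate a single cap (substitute x_i' = x_i − (cap_i+1)): x_1 ≥ 4 gives C(5,2) = 10; x_2 ≥ 7 gives C(2,2) = 1; x_3 ≥ 3 gives C(6,2) = 15. Together 26.
Add back pairs where two caps are both exceeded: 0 + 1 + 0 = 1.
By inclusion–exclusion the count is 36 − 26 + 1 = 11.

11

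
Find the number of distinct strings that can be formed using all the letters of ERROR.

20

Letter multiplicities in ERROR: E×1, O×1, R×3.
So there are 5! / (3!) = 20 distinguishable arrangements.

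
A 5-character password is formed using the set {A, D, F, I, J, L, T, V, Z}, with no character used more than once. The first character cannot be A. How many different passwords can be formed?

The first character has 9−1 = 8 choices (anything except A).
The remaining 4 characters are filled from the other 8 symbols without repetition: 8 × 7 × 6 × 5 = 1680.
Total: 8 × 1680 = 13440.

13440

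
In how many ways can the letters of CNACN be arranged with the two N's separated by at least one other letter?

There are 5!/(2!·2!) = 30 arrangements of CNACN in total.
Arrangements with the N's together: treat NN as one letter, giving (4)!/(2!) = 12.
Subtracting, 30 − 12 = 18 arrangements keep the N's apart.

18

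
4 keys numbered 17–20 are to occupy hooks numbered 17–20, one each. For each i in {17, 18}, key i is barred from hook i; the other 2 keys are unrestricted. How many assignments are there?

14

Let Aᵢ (for i ∈ {17, 18}) be the placements that put key i in its forbidden hook. Any j of these fix j positions, leaving (4−j)! ways to fill the rest, and there are C(2,j) ways to pick which j.
By inclusion–exclusion, the number of valid placements is Σ_{j=0}^{2} (−1)^j C(2,j)·(4−j)!.
Computing: 24 − 12 + 2 = 14.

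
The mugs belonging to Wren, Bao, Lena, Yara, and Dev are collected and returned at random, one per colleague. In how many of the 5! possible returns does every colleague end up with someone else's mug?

Count assignments avoiding every fixed point. For any j of the 5 colleagues fixed to their own mug, the other 5−j can be arranged in (5−j)! ways.
By inclusion–exclusion this is Σ_{j=0}^{5} (−1)^j C(5,j)·(5−j)!.
Computing: 120 − 120 + 60 − 20 + 5 − 1 = 44.

44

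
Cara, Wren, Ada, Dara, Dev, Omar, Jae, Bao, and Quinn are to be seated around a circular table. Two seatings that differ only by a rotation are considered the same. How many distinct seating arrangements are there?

40320

Around a circle, 9 distinct people have 9!/9 = (8)! = 40320 rotationally distinct seatings.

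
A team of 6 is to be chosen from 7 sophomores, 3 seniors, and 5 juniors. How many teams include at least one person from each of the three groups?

Unrestricted: C(15,6) = 5005 ways to pick any 6 of the 15.
Subtract selections that omit an entire group: no sophomores → C(8,6) = 28; no seniors → C(12,6) = 924; no juniors → C(10,6) = 210.
Add back selections omitting two groups (i.e. drawn from a single group): C(7,6) + C(3,6) + C(5,6) = 7.
By inclusion–exclusion: 5005 − 1162 + 7 = 3850.

3850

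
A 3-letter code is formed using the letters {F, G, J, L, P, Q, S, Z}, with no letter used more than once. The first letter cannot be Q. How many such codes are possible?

The first letter has 8−1 = 7 choices (anything except Q).
The remaining 2 letters are filled from the other 7 symbols without repetition: 7 × 6 = 42.
Total: 7 × 42 = 294.

294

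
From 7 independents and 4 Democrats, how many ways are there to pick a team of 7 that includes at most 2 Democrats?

155

Split by how many Democrats are chosen (0 through 2).
Sum: C(4,0)·C(7,7) + C(4,1)·C(7,6) + C(4,2)·C(7,5) = 1 + 28 + 126 = 155.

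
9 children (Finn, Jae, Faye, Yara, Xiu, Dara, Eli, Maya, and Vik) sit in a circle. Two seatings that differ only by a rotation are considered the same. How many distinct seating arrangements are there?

40320

Seat Finn anywhere (absorbing the rotational symmetry), then permute the other 8: (8)! = 40320.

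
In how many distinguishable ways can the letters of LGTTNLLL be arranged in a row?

LGTTNLLL has 8 letters with L appearing 4 times and T appearing twice.
The number of distinct arrangements is 8!/(4!·2!) = 40320/48 = 840.

840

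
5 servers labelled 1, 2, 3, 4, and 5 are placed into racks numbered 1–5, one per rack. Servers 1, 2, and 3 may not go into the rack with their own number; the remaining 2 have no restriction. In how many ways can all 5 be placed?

64

Let Aᵢ (for i ∈ {1, 2, 3}) be the placements that put server i in its forbidden rack. Any j of these fix j positions, leaving (5−j)! ways to fill the rest, and there are C(3,j) ways to pick which j.
By inclusion–exclusion, the number of valid placements is Σ_{j=0}^{3} (−1)^j C(3,j)·(5−j)!.
Computing: 120 − 72 + 18 − 2 = 64.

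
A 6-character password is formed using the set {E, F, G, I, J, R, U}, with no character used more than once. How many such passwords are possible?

5040

Choose and order 6 of the 7 symbols: the first character has 7 options, the next 6, and so on down to 2.
That product is 7 × 6 × 5 × 4 × 3 × 2 = 5040.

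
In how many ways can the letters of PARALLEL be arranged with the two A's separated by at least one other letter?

2520

Total arrangements of PARALLEL: 8!/(3!·2!) = 3360.
If the two A's are adjacent, glue them into one block, leaving 7 items to arrange: (7)!/(3!) = 840 ways.
Subtracting, 3360 − 840 = 2520 arrangements keep the A's apart.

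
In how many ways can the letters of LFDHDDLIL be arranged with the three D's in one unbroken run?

840

Treat the 3 copies of D as a single block. The multiset to arrange is then {DDD, F, H, I, L, L, L}, 7 items in all.
That gives (7)!/(3!) = 840 arrangements.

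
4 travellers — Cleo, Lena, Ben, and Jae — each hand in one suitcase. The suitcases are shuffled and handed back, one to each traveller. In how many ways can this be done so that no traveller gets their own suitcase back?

9

This is the derangement count D_4: permutations of 4 items with no fixed point.
By inclusion–exclusion this is Σ_{j=0}^{4} (−1)^j C(4,j)·(4−j)!.
Computing: 24 − 24 + 12 − 4 + 1 = 9.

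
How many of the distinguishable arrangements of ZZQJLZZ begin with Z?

120

Fix Z in the first position and arrange the remaining 6 letters.
Those 6 letters have Z appearing 3 times, giving (6)!/(3!) = 120.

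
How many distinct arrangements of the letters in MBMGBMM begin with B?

30

With the first slot taken by B, it remains to arrange the other 6 letters (MMGBMM).
Those 6 letters have M appearing 4 times, giving (6)!/(4!) = 30.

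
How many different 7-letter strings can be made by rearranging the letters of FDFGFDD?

The 7 letters of FDFGFDD have repeats: D appearing 3 times and F appearing 3 times.
Dividing 7! = 5040 by 3!·3! = 36 for the repeated letters gives 140.

140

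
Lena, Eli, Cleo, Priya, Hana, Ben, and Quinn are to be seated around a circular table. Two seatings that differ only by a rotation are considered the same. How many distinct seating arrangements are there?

720

Seat Lena anywhere (absorbing the rotational symmetry), then permute the other 6: (6)! = 720.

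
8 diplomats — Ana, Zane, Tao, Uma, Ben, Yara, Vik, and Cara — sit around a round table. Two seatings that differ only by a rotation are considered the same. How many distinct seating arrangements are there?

5040

Fix one person's seat to break rotational symmetry; the remaining 7 people can be arranged in (7)! = 5040 ways.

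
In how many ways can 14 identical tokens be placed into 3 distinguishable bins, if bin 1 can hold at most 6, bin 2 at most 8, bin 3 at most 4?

15

Ignoring the caps, the number of non-negative solutions to x_1+…+x_3 = 14 is C(16,2) = 120.
Subtract solutions that violate a single cap (substitute x_i' = x_i − (cap_i+1)): x_1 ≥ 7 gives C(9,2) = 36; x_2 ≥ 9 gives C(7,2) = 21; x_3 ≥ 5 gives C(11,2) = 55. Together 112.
Add back pairs where two caps are both exceeded: 0 + 6 + 1 = 7.
By inclusion–exclusion the count is 120 − 112 + 7 = 15.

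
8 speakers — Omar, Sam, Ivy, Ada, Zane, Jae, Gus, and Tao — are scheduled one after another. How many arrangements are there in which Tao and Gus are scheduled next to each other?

Place the 6 others and the Tao-Gus pair as 7 objects in a line; the pair has 2 internal arrangements.
That gives 2 × 7! = 2 × 5040 = 10080.

10080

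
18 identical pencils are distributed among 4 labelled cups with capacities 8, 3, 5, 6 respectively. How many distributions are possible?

Ignoring the caps, the number of non-negative solutions to x_1+…+x_4 = 18 is C(21,3) = 1330.
Subtract solutions that violate a single cap (substitute x_i' = x_i − (cap_i+1)): x_1 ≥ 9 gives C(12,3) = 220; x_2 ≥ 4 gives C(17,3) = 680; x_3 ≥ 6 gives C(15,3) = 455; x_4 ≥ 7 gives C(14,3) = 364. Together 1719.
Add back pairs where two caps are both exceeded: 56 + 20 + 10 + 165 + 120 + 56 = 427.
Subtract triples: 0 + 0 + 0 + 4 = 4.
By inclusion–exclusion the count is 1330 − 1719 + 427 − 4 = 34.

34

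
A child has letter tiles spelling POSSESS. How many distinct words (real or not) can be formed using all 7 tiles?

Letter multiplicities in POSSESS: E×1, O×1, P×1, S×4.
Dividing 7! = 5040 by 4! = 24 for the repeated letters gives 210.

210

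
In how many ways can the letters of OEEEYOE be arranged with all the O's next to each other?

30

Treat the 2 copies of O as a single block. The multiset to arrange is then {OO, E, E, E, E, Y}, 6 items in all.
That gives (6)!/(4!) = 30 arrangements.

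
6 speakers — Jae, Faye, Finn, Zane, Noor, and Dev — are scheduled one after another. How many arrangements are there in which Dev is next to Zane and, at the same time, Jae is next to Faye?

Treat {Dev,Zane} as one block (2 orders) and {Jae,Faye} as another (2 orders).
That leaves 4 units to arrange: 2 × 2 × 4! = 4 × 24 = 96.

96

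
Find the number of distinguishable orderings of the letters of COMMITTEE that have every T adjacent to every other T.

10080

Treat the 2 copies of T as a single block. The multiset to arrange is then {TT, C, E, E, I, M, M, O}, 8 items in all.
That gives (8)!/(2!·2!) = 10080 arrangements.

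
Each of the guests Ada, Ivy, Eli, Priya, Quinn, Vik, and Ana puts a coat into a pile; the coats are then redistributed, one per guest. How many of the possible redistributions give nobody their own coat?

This is the derangement count D_7: permutations of 7 items with no fixed point.
By inclusion–exclusion this is Σ_{j=0}^{7} (−1)^j C(7,j)·(7−j)!.
Computing: 5040 − 5040 + 2520 − 840 + 210 − 42 + 7 − 1 = 1854.

1854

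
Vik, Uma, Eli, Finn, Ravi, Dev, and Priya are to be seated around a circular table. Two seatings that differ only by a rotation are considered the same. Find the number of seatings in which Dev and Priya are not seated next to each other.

480

Without the restriction there are (6)! = 720 seatings.
Seatings with Dev beside Priya: treat them as a block with 2 internal orders, giving 2 × (5)! = 240.
Subtracting, 720 − 240 = 480.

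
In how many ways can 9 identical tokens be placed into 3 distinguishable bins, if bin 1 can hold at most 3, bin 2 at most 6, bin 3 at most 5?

Without the upper bounds there are C(11,2) = 55 ways to split 9 among 3 bins.
Subtract solutions that violate a single cap (substitute x_i' = x_i − (cap_i+1)): x_1 ≥ 4 gives C(7,2) = 21; x_2 ≥ 7 gives C(4,2) = 6; x_3 ≥ 6 gives C(5,2) = 10. Together 37.
No two caps can be exceeded simultaneously, so the pair terms are all 0.
By inclusion–exclusion the count is 55 − 37 + 0 = 18.

18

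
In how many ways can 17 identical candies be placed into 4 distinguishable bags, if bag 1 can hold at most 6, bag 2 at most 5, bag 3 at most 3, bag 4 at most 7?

Ignoring the caps, the number of non-negative solutions to x_1+…+x_4 = 17 is C(20,3) = 1140.
Subtract solutions that violate a single cap (substitute x_i' = x_i − (cap_i+1)): x_1 ≥ 7 gives C(13,3) = 286; x_2 ≥ 6 gives C(14,3) = 364; x_3 ≥ 4 gives C(16,3) = 560; x_4 ≥ 8 gives C(12,3) = 220. Together 1430.
Add back pairs where two caps are both exceeded: 35 + 84 + 10 + 120 + 20 + 56 = 325.
Subtract triples: 1 + 0 + 0 + 0 = 1.
By inclusion–exclusion the count is 1140 − 1430 + 325 − 1 = 34.

34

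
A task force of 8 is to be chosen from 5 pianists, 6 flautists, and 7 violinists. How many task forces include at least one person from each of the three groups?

Total 8-person selections from all 18: C(18,8) = 43758.
Subtract selections that omit an entire group: no pianists → C(13,8) = 1287; no flautists → C(12,8) = 495; no violinists → C(11,8) = 165.
Add back selections omitting two groups (i.e. drawn from a single group): C(5,8) + C(6,8) + C(7,8) = 0.
By inclusion–exclusion: 43758 − 1947 + 0 = 41811.

41811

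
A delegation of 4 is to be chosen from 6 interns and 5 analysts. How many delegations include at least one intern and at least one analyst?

With no constraint there are C(11,4) = 330 possible selections.
Subtract selections that omit an entire group: no interns → C(5,4) = 5; no analysts → C(6,4) = 15.
Both groups omitted at once is impossible, so 330 − 20 = 310.

310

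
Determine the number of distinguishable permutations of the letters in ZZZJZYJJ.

Letter multiplicities in ZZZJZYJJ: J×3, Y×1, Z×4.
The number of distinct arrangements is 8!/(4!·3!) = 40320/144 = 280.

280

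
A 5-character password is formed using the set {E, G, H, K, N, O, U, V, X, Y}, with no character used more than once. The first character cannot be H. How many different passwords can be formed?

27216

The first character has 10−1 = 9 choices (anything except H).
The remaining 4 characters are filled from the other 9 symbols without repetition: 9 × 8 × 7 × 6 = 3024.
Total: 9 × 3024 = 27216.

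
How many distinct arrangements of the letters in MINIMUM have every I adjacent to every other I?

120

Treat the 2 copies of I as a single block. The multiset to arrange is then {II, M, M, M, N, U}, 6 items in all.
That gives (6)!/(3!) = 120 arrangements.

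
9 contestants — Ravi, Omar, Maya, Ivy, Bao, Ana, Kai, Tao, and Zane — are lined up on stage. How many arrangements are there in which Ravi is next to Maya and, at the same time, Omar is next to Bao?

20160

Treat {Ravi,Maya} as one block (2 orders) and {Omar,Bao} as another (2 orders).
That leaves 7 units to arrange: 2 × 2 × 7! = 4 × 5040 = 20160.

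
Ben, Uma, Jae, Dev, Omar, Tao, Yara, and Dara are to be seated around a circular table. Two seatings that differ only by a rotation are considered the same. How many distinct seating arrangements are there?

5040

Fix one person's seat to break rotational symmetry; the remaining 7 people can be arranged in (7)! = 5040 ways.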